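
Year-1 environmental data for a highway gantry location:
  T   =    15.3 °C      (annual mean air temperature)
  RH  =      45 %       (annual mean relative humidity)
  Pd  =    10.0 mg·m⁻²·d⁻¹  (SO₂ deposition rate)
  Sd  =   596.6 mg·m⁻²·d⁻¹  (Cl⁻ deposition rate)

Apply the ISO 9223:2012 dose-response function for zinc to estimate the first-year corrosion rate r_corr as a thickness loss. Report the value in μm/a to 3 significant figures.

r_corr = 3.71 μm/a

zinc: T>10 °C ⇒ hinge -0.071·(15.3−10) = -0.3763
  sulphur-dioxide contribution → 0.1933 μm/a
  chloride contribution → 3.518 μm/a
  ⇒ r_corr(zinc) = 3.711 μm/a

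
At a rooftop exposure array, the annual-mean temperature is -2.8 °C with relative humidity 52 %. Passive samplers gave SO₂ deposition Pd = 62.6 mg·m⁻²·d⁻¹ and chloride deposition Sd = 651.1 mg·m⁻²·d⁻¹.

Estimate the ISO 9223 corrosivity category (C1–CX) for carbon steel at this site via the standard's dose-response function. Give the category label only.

carbon steel: T≤10 °C ⇒ hinge +0.150·(-2.8−10) = -1.9200
  Pd branch = 1.77·Pd^0.52·e^(0.02·RH+f) = 6.31 μm/a
  Sd branch = 0.102·Sd^0.62·e^(0.033·RH+0.04·T) = 28.16 μm/a
  r_corr = 6.31 + 28.16 = 34.47 μm/a
34.5 μm/a falls in (25, 50] for carbon steel → category C3

C3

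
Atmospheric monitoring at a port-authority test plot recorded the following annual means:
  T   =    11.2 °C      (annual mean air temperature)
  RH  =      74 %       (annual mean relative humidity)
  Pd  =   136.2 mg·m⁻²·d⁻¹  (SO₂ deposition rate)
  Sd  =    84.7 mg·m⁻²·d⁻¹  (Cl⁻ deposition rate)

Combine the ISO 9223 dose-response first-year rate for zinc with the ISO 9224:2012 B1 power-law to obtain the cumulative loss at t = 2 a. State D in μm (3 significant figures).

D(2) = 7.25 μm

zinc: f(T) = -0.071·(T−10) [T>10 °C] = -0.0852
  Pd branch = 0.0129·Pd^0.44·e^(0.046·RH+f) = 3.097 μm/a
  Cl⁻ term: 0.0175·84.7^0.57·exp(0.008·74+0.085·11.2) = 1.029
  sum: 3.097 + 1.029 → r_corr = 4.126 μm/a
ISO 9224: D(t) = r_corr · t^b with b = 0.813 (zinc, B1)
  D(2) = 4.126 × 2^0.813 = 4.126 × 1.757 = 7.249 μm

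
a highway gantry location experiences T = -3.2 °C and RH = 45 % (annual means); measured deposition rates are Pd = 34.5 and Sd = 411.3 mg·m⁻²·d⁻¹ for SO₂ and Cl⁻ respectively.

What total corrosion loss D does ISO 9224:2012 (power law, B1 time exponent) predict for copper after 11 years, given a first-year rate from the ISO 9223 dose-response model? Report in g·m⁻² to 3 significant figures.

D(11) = 11.6 g·m⁻²

copper: f(T) = +0.126·(T−10) [T≤10 °C] = -1.6632
  sulphur-dioxide contribution → 0.03588 μm/a
  chloride contribution → 0.2249 μm/a
  total first-year rate 0.2608 μm/a
ISO 9224: D(t) = r_corr · t^b with b = 0.667 (copper, B1)
  D(11) = 0.2608 × 11^0.667 = 0.2608 × 4.95 = 1.291 μm
  Mass loss = 1.291 μm × 8.96 g/cm³ = 11.57 g·m⁻²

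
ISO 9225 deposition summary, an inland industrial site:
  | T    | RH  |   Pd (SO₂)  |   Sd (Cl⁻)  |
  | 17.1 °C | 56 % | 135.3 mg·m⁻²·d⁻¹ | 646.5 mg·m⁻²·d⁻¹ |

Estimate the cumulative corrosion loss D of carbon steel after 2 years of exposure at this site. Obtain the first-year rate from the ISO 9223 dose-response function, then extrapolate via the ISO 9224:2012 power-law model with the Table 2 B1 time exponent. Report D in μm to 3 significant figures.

carbon steel: f(T) = -0.054·(T−10) [T>10 °C] = -0.3834
  SO₂ term: 1.77·135.3^0.52·exp(0.02·56-0.3834) = 47.44
  Sd branch = 0.102·Sd^0.62·e^(0.033·RH+0.04·T) = 70.92 μm/a
  sum: 47.44 + 70.92 → r_corr = 118.4 μm/a
ISO 9224: D(t) = r_corr · t^b with b = 0.523 (carbon steel, B1)
  D(2) = 118.4 × 2^0.523 = 118.4 × 1.437 = 170.1 μm

D(2) = 170 μm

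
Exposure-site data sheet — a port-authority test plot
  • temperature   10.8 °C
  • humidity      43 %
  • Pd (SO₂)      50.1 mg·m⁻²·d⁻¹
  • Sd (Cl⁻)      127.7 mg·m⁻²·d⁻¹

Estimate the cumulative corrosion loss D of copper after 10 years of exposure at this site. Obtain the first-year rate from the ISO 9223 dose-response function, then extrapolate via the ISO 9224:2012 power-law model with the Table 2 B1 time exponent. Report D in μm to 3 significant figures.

D(10) = 2.22 μm

copper: temperature factor f = -0.080·(0.8) = -0.0640
  SO₂ term: 0.0053·50.1^0.26·exp(0.059·43-0.0640) = 0.1739
  Cl⁻ term: 0.01025·127.7^0.27·exp(0.036·43+0.049·10.8) = 0.303
  sum: 0.1739 + 0.303 → r_corr = 0.4769 μm/a
ISO 9224: D(t) = r_corr · t^b with b = 0.667 (copper, B1)
  D(10) = 0.4769 × 10^0.667 = 0.4769 × 4.645 = 2.215 μm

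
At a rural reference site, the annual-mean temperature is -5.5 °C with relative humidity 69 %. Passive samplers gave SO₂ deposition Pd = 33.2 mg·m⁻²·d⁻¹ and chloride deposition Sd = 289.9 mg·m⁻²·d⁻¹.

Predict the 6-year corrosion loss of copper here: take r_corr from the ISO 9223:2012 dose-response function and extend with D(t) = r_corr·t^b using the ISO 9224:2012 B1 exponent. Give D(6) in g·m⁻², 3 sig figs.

D(6) = 16.1 g·m⁻²

copper: f(T) = +0.126·(T−10) [T≤10 °C] = -1.9530
  Pd branch = 0.0053·Pd^0.26·e^(0.059·RH+f) = 0.1095 μm/a
  Sd branch = 0.01025·Sd^0.27·e^(0.036·RH+0.049·T) = 0.4338 μm/a
  sum: 0.1095 + 0.4338 → r_corr = 0.5433 μm/a
Long-term exponent b (ISO 9224 Table 2, B1) = 0.667
  D(6) = 0.5433 × 6^0.667 = 0.5433 × 3.304 = 1.795 μm
  Mass loss = 1.795 μm × 8.96 g/cm³ = 16.08 g·m⁻²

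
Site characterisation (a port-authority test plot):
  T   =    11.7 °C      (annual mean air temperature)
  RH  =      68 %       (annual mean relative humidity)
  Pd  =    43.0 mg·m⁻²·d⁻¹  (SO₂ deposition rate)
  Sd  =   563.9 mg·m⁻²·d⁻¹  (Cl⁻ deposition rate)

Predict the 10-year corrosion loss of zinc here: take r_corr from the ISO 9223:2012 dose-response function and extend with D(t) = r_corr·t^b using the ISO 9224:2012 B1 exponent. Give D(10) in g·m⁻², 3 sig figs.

zinc: f(T) = -0.071·(T−10) [T>10 °C] = -0.1207
  sulphur-dioxide contribution → 1.366 μm/a
  chloride contribution → 3.016 μm/a
  ⇒ r_corr(zinc) = 4.381 μm/a
Long-term exponent b (ISO 9224 Table 2, B1) = 0.813
  D(10) = 4.381 × 10^0.813 = 4.381 × 6.501 = 28.48 μm
  Mass loss = 28.48 μm × 7.14 g/cm³ = 203.4 g·m⁻²

D(10) = 203 g·m⁻²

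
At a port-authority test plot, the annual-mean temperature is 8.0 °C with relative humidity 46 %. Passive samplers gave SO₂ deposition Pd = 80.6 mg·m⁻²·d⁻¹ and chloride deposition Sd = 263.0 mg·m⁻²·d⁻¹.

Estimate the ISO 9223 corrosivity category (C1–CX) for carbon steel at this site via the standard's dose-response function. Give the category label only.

C4

carbon steel: f(T) = +0.150·(T−10) [T≤10 °C] = -0.3000
  sulphur-dioxide contribution → 32.25 μm/a
  chloride contribution → 20.29 μm/a
  ⇒ r_corr(carbon steel) = 52.54 μm/a
ISO 9223 Table 2 (carbon steel): 50 < 52.5 ≤ 80 μm/a ⇒ C4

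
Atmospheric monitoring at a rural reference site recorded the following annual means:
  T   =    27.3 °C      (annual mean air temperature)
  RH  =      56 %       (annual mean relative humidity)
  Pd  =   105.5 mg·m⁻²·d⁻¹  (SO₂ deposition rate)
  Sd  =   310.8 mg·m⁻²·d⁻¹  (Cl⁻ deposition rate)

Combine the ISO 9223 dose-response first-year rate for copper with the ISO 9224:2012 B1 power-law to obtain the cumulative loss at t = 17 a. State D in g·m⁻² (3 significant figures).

copper: f(T) = -0.080·(T−10) [T>10 °C] = -1.3840
  Pd branch = 0.0053·Pd^0.26·e^(0.059·RH+f) = 0.1214 μm/a
  Sd branch = 0.01025·Sd^0.27·e^(0.036·RH+0.049·T) = 1.381 μm/a
  r_corr = 0.1214 + 1.381 = 1.502 μm/a
Power-law: D(17) = r_corr · 17^0.667
  D(17) = 1.502 × 17^0.667 = 1.502 × 6.618 = 9.942 μm
  Mass loss = 9.942 μm × 8.96 g/cm³ = 89.08 g·m⁻²

D(17) = 89.1 g·m⁻²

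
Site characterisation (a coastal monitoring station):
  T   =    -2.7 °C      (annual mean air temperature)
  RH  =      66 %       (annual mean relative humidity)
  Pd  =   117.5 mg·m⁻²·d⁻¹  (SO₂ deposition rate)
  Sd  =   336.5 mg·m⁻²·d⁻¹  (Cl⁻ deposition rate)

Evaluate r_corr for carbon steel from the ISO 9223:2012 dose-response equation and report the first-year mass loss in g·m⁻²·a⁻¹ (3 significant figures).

r_corr = 326 g·m⁻²·a⁻¹

carbon steel: temperature factor f = +0.150·(-12.7) = -1.9050
  sulphur-dioxide contribution → 11.76 μm/a
  chloride contribution → 29.81 μm/a
  ⇒ r_corr(carbon steel) = 41.57 μm/a
Convert to mass loss: 41.57 μm/a × 7.85 g/cm³ = 326.3 g·m⁻²·a⁻¹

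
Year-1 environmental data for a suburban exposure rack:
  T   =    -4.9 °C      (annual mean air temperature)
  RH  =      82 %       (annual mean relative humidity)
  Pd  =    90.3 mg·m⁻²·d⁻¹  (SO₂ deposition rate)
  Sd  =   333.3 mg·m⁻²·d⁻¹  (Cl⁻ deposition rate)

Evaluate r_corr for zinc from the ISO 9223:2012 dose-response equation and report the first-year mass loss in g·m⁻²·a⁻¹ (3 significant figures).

zinc: temperature factor f = +0.038·(-14.9) = -0.5662
  sulphur-dioxide contribution → 2.309 μm/a
  chloride contribution → 0.6096 μm/a
  ⇒ r_corr(zinc) = 2.918 μm/a
Convert to mass loss: 2.918 μm/a × 7.14 g/cm³ = 20.84 g·m⁻²·a⁻¹

r_corr = 20.8 g·m⁻²·a⁻¹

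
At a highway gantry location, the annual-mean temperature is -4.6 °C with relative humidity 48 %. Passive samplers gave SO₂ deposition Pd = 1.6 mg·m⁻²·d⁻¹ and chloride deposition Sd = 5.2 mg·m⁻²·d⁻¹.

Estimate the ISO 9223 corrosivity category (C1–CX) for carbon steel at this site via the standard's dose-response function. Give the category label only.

carbon steel: temperature factor f = +0.150·(-14.6) = -2.1900
  sulphur-dioxide contribution → 0.6606 μm/a
  chloride contribution → 1.15 μm/a
  total first-year rate 1.81 μm/a
ISO 9223 Table 2 (carbon steel): 1.3 < 1.81 ≤ 25 μm/a ⇒ C2

C2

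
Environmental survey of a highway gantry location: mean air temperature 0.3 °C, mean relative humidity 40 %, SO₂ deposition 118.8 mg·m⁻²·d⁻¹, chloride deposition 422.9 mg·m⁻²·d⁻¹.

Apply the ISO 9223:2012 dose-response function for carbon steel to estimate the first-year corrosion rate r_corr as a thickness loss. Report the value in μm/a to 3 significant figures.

carbon steel: temperature factor f = +0.150·(-9.7) = -1.4550
  SO₂ term: 1.77·118.8^0.52·exp(0.02·40-1.4550) = 11.03
  Sd branch = 0.102·Sd^0.62·e^(0.033·RH+0.04·T) = 16.42 μm/a
  sum: 11.03 + 16.42 → r_corr = 27.44 μm/a

r_corr = 27.4 μm/a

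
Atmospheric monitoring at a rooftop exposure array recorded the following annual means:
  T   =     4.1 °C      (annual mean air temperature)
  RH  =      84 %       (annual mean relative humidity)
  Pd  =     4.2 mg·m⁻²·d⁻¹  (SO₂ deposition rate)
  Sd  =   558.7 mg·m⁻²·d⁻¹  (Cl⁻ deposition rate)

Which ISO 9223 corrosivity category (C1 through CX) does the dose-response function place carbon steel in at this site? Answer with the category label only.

C5

carbon steel: temperature factor f = +0.150·(-5.9) = -0.8850
  sulphur-dioxide contribution → 8.267 μm/a
  chloride contribution → 97.04 μm/a
  total first-year rate 105.3 μm/a
ISO 9223 Table 2 (carbon steel): 80 < 105 ≤ 200 μm/a ⇒ C5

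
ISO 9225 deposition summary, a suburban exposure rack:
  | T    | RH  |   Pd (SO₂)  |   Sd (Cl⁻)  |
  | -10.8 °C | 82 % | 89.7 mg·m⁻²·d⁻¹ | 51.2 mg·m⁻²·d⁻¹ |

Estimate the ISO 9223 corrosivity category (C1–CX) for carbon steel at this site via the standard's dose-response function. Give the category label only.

C2

carbon steel: temperature factor f = +0.150·(-20.8) = -3.1200
  Pd branch = 1.77·Pd^0.52·e^(0.02·RH+f) = 4.175 μm/a
  Cl⁻ term: 0.102·51.2^0.62·exp(0.033·82+0.04·-10.8) = 11.37
  sum: 4.175 + 11.37 → r_corr = 15.55 μm/a
15.5 μm/a falls in (1.3, 25] for carbon steel → category C2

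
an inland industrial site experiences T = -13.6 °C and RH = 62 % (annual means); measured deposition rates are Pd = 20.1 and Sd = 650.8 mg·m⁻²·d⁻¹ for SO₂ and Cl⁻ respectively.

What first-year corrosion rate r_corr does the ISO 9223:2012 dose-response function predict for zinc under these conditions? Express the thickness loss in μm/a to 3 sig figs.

zinc: f(T) = +0.038·(T−10) [T≤10 °C] = -0.8968
  sulphur-dioxide contribution → 0.3413 μm/a
  chloride contribution → 0.3631 μm/a
  ⇒ r_corr(zinc) = 0.7044 μm/a

r_corr = 0.704 μm/a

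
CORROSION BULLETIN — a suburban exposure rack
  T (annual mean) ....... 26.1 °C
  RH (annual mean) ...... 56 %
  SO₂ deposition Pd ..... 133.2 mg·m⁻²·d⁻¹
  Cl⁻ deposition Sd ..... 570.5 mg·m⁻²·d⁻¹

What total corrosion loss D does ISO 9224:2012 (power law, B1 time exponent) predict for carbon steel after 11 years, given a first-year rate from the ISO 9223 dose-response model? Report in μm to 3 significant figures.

carbon steel: f(T) = -0.054·(T−10) [T>10 °C] = -0.8694
  sulphur-dioxide contribution → 28.94 μm/a
  chloride contribution → 94.07 μm/a
  ⇒ r_corr(carbon steel) = 123 μm/a
ISO 9224: D(t) = r_corr · t^b with b = 0.523 (carbon steel, B1)
  D(11) = 123 × 11^0.523 = 123 × 3.505 = 431.1 μm

D(11) = 431 μm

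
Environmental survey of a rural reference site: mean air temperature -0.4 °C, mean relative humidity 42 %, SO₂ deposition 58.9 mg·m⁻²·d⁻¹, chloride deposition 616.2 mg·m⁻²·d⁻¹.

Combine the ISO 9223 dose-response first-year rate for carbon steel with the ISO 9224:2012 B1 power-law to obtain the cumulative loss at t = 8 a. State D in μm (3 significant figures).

D(8) = 85.2 μm

carbon steel: temperature factor f = +0.150·(-10.4) = -1.5600
  Pd branch = 1.77·Pd^0.52·e^(0.02·RH+f) = 7.174 μm/a
  Sd branch = 0.102·Sd^0.62·e^(0.033·RH+0.04·T) = 21.54 μm/a
  r_corr = 7.174 + 21.54 = 28.71 μm/a
Long-term exponent b (ISO 9224 Table 2, B1) = 0.523
  D(8) = 28.71 × 8^0.523 = 28.71 × 2.967 = 85.19 μm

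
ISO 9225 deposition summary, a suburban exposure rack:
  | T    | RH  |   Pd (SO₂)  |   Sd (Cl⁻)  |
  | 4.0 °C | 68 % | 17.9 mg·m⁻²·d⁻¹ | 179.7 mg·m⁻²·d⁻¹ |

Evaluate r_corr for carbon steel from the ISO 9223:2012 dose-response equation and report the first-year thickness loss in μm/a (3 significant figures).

r_corr = 40.8 μm/a

carbon steel: temperature factor f = +0.150·(-6.0) = -0.9000
  SO₂ term: 1.77·17.9^0.52·exp(0.02·68-0.9000) = 12.57
  Sd branch = 0.102·Sd^0.62·e^(0.033·RH+0.04·T) = 28.21 μm/a
  sum: 12.57 + 28.21 → r_corr = 40.78 μm/a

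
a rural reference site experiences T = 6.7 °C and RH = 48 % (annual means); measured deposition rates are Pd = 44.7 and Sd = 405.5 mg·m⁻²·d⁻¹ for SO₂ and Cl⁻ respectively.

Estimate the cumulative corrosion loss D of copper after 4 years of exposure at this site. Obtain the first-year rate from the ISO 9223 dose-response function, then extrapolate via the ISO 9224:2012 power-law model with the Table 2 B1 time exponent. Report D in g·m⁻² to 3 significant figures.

copper: T≤10 °C ⇒ hinge +0.126·(6.7−10) = -0.4158
  sulphur-dioxide contribution → 0.1595 μm/a
  chloride contribution → 0.4054 μm/a
  total first-year rate 0.5649 μm/a
ISO 9224: D(t) = r_corr · t^b with b = 0.667 (copper, B1)
  D(4) = 0.5649 × 4^0.667 = 0.5649 × 2.521 = 1.424 μm
  Mass loss = 1.424 μm × 8.96 g/cm³ = 12.76 g·m⁻²

D(4) = 12.8 g·m⁻²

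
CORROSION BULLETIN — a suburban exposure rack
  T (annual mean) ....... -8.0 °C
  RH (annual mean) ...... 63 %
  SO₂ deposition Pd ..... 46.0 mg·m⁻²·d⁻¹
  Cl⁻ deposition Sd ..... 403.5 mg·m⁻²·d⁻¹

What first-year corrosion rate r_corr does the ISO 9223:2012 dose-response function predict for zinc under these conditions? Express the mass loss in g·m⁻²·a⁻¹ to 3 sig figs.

r_corr = 7.75 g·m⁻²·a⁻¹

zinc: T≤10 °C ⇒ hinge +0.038·(-8.0−10) = -0.6840
  sulphur-dioxide contribution → 0.6364 μm/a
  chloride contribution → 0.4487 μm/a
  ⇒ r_corr(zinc) = 1.085 μm/a
Convert to mass loss: 1.085 μm/a × 7.14 g/cm³ = 7.747 g·m⁻²·a⁻¹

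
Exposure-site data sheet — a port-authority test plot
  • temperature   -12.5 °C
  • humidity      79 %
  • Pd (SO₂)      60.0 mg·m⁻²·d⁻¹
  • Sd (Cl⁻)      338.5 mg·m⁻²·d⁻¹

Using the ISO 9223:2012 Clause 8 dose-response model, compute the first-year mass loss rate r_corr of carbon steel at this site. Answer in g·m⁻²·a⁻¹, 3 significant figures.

r_corr = 263 g·m⁻²·a⁻¹

carbon steel: temperature factor f = +0.150·(-22.5) = -3.3750
  sulphur-dioxide contribution → 2.472 μm/a
  chloride contribution → 31.04 μm/a
  ⇒ r_corr(carbon steel) = 33.52 μm/a
Convert to mass loss: 33.52 μm/a × 7.85 g/cm³ = 263.1 g·m⁻²·a⁻¹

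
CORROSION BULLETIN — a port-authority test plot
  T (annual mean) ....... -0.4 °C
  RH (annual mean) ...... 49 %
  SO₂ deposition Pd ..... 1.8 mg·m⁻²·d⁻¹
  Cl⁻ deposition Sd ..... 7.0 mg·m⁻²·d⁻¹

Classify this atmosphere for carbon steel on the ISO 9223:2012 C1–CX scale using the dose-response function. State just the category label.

C2

carbon steel: f(T) = +0.150·(T−10) [T≤10 °C] = -1.5600
  SO₂ term: 1.77·1.8^0.52·exp(0.02·49-1.5600) = 1.345
  Sd branch = 0.102·Sd^0.62·e^(0.033·RH+0.04·T) = 1.69 μm/a
  sum: 1.345 + 1.69 → r_corr = 3.035 μm/a
ISO 9223 Table 2 (carbon steel): 1.3 < 3.04 ≤ 25 μm/a ⇒ C2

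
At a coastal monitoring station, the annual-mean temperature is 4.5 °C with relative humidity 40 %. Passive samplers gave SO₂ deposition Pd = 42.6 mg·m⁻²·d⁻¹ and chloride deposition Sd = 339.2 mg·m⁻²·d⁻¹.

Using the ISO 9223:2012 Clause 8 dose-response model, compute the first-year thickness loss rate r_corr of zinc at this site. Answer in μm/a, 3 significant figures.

zinc: f(T) = +0.038·(T−10) [T≤10 °C] = -0.2090
  sulphur-dioxide contribution → 0.3435 μm/a
  chloride contribution → 0.9783 μm/a
  ⇒ r_corr(zinc) = 1.322 μm/a

r_corr = 1.32 μm/a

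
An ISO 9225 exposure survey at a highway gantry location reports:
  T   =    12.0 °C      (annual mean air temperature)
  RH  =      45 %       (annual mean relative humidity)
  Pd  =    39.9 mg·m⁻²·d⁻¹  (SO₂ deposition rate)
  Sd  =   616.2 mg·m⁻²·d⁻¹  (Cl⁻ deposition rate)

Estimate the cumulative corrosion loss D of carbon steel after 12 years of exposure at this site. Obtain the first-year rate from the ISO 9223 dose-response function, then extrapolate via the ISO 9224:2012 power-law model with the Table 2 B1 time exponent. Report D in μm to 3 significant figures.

carbon steel: T>10 °C ⇒ hinge -0.054·(12.0−10) = -0.1080
  sulphur-dioxide contribution → 26.57 μm/a
  chloride contribution → 39.05 μm/a
  ⇒ r_corr(carbon steel) = 65.62 μm/a
Long-term exponent b (ISO 9224 Table 2, B1) = 0.523
  D(12) = 65.62 × 12^0.523 = 65.62 × 3.668 = 240.7 μm

D(12) = 241 μm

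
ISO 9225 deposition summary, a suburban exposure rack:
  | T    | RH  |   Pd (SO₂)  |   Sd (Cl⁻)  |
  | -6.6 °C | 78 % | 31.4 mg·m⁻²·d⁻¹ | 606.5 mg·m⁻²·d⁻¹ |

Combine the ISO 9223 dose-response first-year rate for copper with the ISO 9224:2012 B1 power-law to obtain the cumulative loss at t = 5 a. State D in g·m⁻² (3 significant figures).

copper: f(T) = +0.126·(T−10) [T≤10 °C] = -2.0916
  sulphur-dioxide contribution → 0.1599 μm/a
  chloride contribution → 0.6936 μm/a
  ⇒ r_corr(copper) = 0.8535 μm/a
ISO 9224: D(t) = r_corr · t^b with b = 0.667 (copper, B1)
  D(5) = 0.8535 × 5^0.667 = 0.8535 × 2.926 = 2.497 μm
  Mass loss = 2.497 μm × 8.96 g/cm³ = 22.37 g·m⁻²

D(5) = 22.4 g·m⁻²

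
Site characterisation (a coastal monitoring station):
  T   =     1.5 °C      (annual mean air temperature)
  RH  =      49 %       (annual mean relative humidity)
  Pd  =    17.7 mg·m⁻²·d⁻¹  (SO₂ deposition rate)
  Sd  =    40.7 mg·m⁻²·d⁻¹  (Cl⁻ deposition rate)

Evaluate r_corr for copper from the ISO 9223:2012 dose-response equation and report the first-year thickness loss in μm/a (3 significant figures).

copper: temperature factor f = +0.126·(-8.5) = -1.0710
  Pd branch = 0.0053·Pd^0.26·e^(0.059·RH+f) = 0.06905 μm/a
  Sd branch = 0.01025·Sd^0.27·e^(0.036·RH+0.049·T) = 0.1751 μm/a
  r_corr = 0.06905 + 0.1751 = 0.2442 μm/a

r_corr = 0.244 μm/a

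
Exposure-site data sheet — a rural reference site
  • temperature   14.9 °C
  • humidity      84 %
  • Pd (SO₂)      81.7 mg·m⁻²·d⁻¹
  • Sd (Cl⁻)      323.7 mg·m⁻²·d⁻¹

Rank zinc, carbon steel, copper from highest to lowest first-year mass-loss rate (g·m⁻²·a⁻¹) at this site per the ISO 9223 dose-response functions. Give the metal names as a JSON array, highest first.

["carbon steel", "zinc", "copper"]

zinc: temperature factor f = -0.071·(4.9) = -0.3479
  SO₂ term: 0.0129·81.7^0.44·exp(0.046·84-0.3479) = 3.013
  Cl⁻ term: 0.0175·323.7^0.57·exp(0.008·84+0.085·14.9) = 3.279
  r_corr = 3.013 + 3.279 = 6.292 μm/a
  mass loss = 6.292 μm/a × 7.14 g/cm³ = 44.92 g·m⁻²·a⁻¹
carbon steel: temperature factor f = -0.054·(4.9) = -0.2646
  SO₂ term: 1.77·81.7^0.52·exp(0.02·84-0.2646) = 71.95
  Sd branch = 0.102·Sd^0.62·e^(0.033·RH+0.04·T) = 106.6 μm/a
  sum: 71.95 + 106.6 → r_corr = 178.5 μm/a
  mass loss = 178.5 μm/a × 7.85 g/cm³ = 1401 g·m⁻²·a⁻¹
copper: temperature factor f = -0.080·(4.9) = -0.3920
  Pd branch = 0.0053·Pd^0.26·e^(0.059·RH+f) = 1.598 μm/a
  Cl⁻ term: 0.01025·323.7^0.27·exp(0.036·84+0.049·14.9) = 2.084
  r_corr = 1.598 + 2.084 = 3.682 μm/a
  mass loss = 3.682 μm/a × 8.96 g/cm³ = 32.99 g·m⁻²·a⁻¹
Ordering by g·m⁻²·a⁻¹: carbon steel (1400) > zinc (44.9) > copper (33)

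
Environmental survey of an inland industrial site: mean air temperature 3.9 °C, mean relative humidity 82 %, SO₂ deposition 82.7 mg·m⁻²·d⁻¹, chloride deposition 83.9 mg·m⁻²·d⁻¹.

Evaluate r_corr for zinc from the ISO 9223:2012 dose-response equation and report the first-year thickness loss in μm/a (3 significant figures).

zinc: T≤10 °C ⇒ hinge +0.038·(3.9−10) = -0.2318
  sulphur-dioxide contribution → 3.103 μm/a
  chloride contribution → 0.5867 μm/a
  ⇒ r_corr(zinc) = 3.69 μm/a

r_corr = 3.69 μm/a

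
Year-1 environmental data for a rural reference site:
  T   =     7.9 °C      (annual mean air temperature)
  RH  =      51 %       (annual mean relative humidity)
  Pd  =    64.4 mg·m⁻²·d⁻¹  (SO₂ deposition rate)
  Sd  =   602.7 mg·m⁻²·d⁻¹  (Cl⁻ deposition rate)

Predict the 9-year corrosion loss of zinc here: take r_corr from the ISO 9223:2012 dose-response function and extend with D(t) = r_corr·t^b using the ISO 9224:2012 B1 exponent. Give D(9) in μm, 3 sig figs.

zinc: temperature factor f = +0.038·(-2.1) = -0.0798
  sulphur-dioxide contribution → 0.7775 μm/a
  chloride contribution → 1.979 μm/a
  total first-year rate 2.757 μm/a
Long-term exponent b (ISO 9224 Table 2, B1) = 0.813
  D(9) = 2.757 × 9^0.813 = 2.757 × 5.968 = 16.45 μm

D(9) = 16.5 μm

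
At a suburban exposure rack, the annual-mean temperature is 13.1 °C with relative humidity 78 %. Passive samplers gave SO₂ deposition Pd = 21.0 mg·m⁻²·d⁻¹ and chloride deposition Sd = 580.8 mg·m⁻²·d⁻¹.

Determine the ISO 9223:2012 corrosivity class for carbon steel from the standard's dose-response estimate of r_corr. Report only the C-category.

C5

carbon steel: f(T) = -0.054·(T−10) [T>10 °C] = -0.1674
  SO₂ term: 1.77·21.0^0.52·exp(0.02·78-0.1674) = 34.7
  Cl⁻ term: 0.102·580.8^0.62·exp(0.033·78+0.04·13.1) = 116.9
  r_corr = 34.7 + 116.9 = 151.6 μm/a
152 μm/a falls in (80, 200] for carbon steel → category C5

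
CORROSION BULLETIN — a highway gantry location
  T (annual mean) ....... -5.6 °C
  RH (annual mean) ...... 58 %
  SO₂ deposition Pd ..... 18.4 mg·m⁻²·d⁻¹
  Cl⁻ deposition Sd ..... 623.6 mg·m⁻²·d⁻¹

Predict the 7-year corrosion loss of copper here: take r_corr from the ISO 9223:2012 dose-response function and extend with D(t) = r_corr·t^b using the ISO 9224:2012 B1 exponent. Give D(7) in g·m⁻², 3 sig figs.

D(7) = 13.3 g·m⁻²

copper: temperature factor f = +0.126·(-15.6) = -1.9656
  Pd branch = 0.0053·Pd^0.26·e^(0.059·RH+f) = 0.04849 μm/a
  Sd branch = 0.01025·Sd^0.27·e^(0.036·RH+0.049·T) = 0.3573 μm/a
  r_corr = 0.04849 + 0.3573 = 0.4057 μm/a
Long-term exponent b (ISO 9224 Table 2, B1) = 0.667
  D(7) = 0.4057 × 7^0.667 = 0.4057 × 3.662 = 1.486 μm
  Mass loss = 1.486 μm × 8.96 g/cm³ = 13.31 g·m⁻²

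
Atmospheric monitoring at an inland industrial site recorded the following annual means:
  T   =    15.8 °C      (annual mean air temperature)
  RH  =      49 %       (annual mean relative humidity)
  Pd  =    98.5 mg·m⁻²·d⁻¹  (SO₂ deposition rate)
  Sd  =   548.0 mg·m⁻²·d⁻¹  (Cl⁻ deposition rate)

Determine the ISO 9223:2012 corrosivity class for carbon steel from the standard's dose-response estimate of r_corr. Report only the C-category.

C5

carbon steel: f(T) = -0.054·(T−10) [T>10 °C] = -0.3132
  sulphur-dioxide contribution → 37.51 μm/a
  chloride contribution → 48.24 μm/a
  total first-year rate 85.75 μm/a
Category bounds: 80…200 μm/a bracket r_corr ⇒ C5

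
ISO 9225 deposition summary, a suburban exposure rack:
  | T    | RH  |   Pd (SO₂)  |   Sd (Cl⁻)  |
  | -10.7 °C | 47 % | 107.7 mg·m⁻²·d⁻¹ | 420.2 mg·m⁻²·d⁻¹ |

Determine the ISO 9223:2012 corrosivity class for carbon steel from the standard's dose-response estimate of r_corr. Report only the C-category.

carbon steel: temperature factor f = +0.150·(-20.7) = -3.1050
  sulphur-dioxide contribution → 2.315 μm/a
  chloride contribution → 13.27 μm/a
  ⇒ r_corr(carbon steel) = 15.58 μm/a
ISO 9223 Table 2 (carbon steel): 1.3 < 15.6 ≤ 25 μm/a ⇒ C2

C2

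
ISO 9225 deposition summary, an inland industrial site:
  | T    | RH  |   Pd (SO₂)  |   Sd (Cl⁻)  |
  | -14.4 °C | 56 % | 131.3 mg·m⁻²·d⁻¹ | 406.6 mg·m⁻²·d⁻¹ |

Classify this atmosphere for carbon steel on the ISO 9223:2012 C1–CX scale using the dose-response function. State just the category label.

C2

carbon steel: T≤10 °C ⇒ hinge +0.150·(-14.4−10) = -3.6600
  Pd branch = 1.77·Pd^0.52·e^(0.02·RH+f) = 1.763 μm/a
  Sd branch = 0.102·Sd^0.62·e^(0.033·RH+0.04·T) = 15.09 μm/a
  sum: 1.763 + 15.09 → r_corr = 16.85 μm/a
Category bounds: 1.3…25 μm/a bracket r_corr ⇒ C2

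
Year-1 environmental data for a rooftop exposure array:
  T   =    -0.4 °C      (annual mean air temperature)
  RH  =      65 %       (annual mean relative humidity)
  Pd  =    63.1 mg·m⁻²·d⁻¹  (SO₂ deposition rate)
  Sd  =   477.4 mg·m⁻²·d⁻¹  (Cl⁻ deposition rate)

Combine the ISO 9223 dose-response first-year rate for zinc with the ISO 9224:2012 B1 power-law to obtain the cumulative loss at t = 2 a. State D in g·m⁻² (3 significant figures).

zinc: temperature factor f = +0.038·(-10.4) = -0.3952
  sulphur-dioxide contribution → 1.07 μm/a
  chloride contribution → 0.9573 μm/a
  total first-year rate 2.028 μm/a
Power-law: D(2) = r_corr · 2^0.813
  D(2) = 2.028 × 2^0.813 = 2.028 × 1.757 = 3.562 μm
  Mass loss = 3.562 μm × 7.14 g/cm³ = 25.43 g·m⁻²

D(2) = 25.4 g·m⁻²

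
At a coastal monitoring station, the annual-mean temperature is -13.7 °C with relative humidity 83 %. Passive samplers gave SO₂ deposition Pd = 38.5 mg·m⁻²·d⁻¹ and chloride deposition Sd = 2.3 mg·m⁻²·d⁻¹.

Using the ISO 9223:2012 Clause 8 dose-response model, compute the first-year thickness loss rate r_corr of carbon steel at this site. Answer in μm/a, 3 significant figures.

r_corr = 3.30 μm/a

carbon steel: temperature factor f = +0.150·(-23.7) = -3.5550
  Pd branch = 1.77·Pd^0.52·e^(0.02·RH+f) = 1.776 μm/a
  Cl⁻ term: 0.102·2.3^0.62·exp(0.033·83+0.04·-13.7) = 1.529
  sum: 1.776 + 1.529 → r_corr = 3.305 μm/a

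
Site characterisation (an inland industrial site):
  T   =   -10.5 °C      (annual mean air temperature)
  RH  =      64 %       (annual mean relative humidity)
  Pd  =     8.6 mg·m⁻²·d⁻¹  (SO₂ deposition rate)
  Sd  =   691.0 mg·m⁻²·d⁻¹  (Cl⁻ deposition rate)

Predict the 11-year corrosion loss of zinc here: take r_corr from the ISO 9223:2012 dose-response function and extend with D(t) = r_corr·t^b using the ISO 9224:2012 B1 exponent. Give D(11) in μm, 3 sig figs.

zinc: f(T) = +0.038·(T−10) [T≤10 °C] = -0.7790
  SO₂ term: 0.0129·8.6^0.44·exp(0.046·64-0.7790) = 0.2897
  Sd branch = 0.0175·Sd^0.57·e^(0.008·RH+0.085·T) = 0.4969 μm/a
  sum: 0.2897 + 0.4969 → r_corr = 0.7867 μm/a
ISO 9224: D(t) = r_corr · t^b with b = 0.813 (zinc, B1)
  D(11) = 0.7867 × 11^0.813 = 0.7867 × 7.025 = 5.526 μm

D(11) = 5.53 μm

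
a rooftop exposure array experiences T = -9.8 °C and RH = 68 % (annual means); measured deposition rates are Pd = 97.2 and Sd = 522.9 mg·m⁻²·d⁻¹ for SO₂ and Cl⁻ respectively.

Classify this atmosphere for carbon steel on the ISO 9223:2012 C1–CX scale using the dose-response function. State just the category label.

carbon steel: f(T) = +0.150·(T−10) [T≤10 °C] = -2.9700
  Pd branch = 1.77·Pd^0.52·e^(0.02·RH+f) = 3.822 μm/a
  Sd branch = 0.102·Sd^0.62·e^(0.033·RH+0.04·T) = 31.5 μm/a
  r_corr = 3.822 + 31.5 = 35.32 μm/a
ISO 9223 Table 2 (carbon steel): 25 < 35.3 ≤ 50 μm/a ⇒ C3

C3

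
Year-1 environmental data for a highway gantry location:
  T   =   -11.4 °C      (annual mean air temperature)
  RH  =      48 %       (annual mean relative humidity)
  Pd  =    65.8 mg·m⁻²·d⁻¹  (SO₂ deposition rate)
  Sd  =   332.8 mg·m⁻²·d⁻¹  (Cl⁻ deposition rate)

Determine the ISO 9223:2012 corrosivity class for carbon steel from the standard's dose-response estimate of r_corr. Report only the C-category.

C2

carbon steel: temperature factor f = +0.150·(-21.4) = -3.2100
  sulphur-dioxide contribution → 1.645 μm/a
  chloride contribution → 11.54 μm/a
  total first-year rate 13.19 μm/a
ISO 9223 Table 2 (carbon steel): 1.3 < 13.2 ≤ 25 μm/a ⇒ C2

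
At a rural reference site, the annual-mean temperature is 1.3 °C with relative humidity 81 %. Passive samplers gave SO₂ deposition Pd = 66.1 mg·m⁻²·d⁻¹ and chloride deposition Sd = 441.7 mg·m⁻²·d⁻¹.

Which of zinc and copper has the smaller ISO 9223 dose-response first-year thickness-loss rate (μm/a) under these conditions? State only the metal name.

zinc: f(T) = +0.038·(T−10) [T≤10 °C] = -0.3306
  Pd branch = 0.0129·Pd^0.44·e^(0.046·RH+f) = 2.433 μm/a
  Sd branch = 0.0175·Sd^0.57·e^(0.008·RH+0.085·T) = 1.203 μm/a
  r_corr = 2.433 + 1.203 = 3.635 μm/a
copper: temperature factor f = +0.126·(-8.7) = -1.0962
  SO₂ term: 0.0053·66.1^0.26·exp(0.059·81-1.0962) = 0.6265
  Sd branch = 0.01025·Sd^0.27·e^(0.036·RH+0.049·T) = 1.045 μm/a
  r_corr = 0.6265 + 1.045 = 1.671 μm/a
Ordering by μm/a: zinc (3.64) > copper (1.67)

copper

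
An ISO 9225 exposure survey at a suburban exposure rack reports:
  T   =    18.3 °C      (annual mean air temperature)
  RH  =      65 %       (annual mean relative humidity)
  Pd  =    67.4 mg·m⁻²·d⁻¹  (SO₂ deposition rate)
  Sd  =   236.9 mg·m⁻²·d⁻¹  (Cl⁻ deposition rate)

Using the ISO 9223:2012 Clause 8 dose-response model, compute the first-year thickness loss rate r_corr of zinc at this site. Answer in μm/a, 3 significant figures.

r_corr = 4.05 μm/a

zinc: f(T) = -0.071·(T−10) [T>10 °C] = -0.5893
  SO₂ term: 0.0129·67.4^0.44·exp(0.046·65-0.5893) = 0.9074
  Sd branch = 0.0175·Sd^0.57·e^(0.008·RH+0.085·T) = 3.147 μm/a
  r_corr = 0.9074 + 3.147 = 4.055 μm/a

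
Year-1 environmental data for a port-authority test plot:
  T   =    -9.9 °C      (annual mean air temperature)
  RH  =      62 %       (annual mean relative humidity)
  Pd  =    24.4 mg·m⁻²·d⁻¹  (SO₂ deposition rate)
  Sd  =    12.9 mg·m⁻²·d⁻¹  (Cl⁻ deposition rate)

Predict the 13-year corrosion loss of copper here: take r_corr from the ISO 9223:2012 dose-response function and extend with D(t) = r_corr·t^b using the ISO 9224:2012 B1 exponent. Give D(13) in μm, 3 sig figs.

copper: T≤10 °C ⇒ hinge +0.126·(-9.9−10) = -2.5074
  Pd branch = 0.0053·Pd^0.26·e^(0.059·RH+f) = 0.03843 μm/a
  Cl⁻ term: 0.01025·12.9^0.27·exp(0.036·62+0.049·-9.9) = 0.1173
  sum: 0.03843 + 0.1173 → r_corr = 0.1557 μm/a
Power-law: D(13) = r_corr · 13^0.667
  D(13) = 0.1557 × 13^0.667 = 0.1557 × 5.534 = 0.8617 μm

D(13) = 0.862 μm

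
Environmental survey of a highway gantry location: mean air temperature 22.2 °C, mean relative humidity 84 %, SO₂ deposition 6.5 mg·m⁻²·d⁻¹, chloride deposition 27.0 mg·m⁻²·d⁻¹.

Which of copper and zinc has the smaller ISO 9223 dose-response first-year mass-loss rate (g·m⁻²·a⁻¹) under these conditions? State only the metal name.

copper: temperature factor f = -0.080·(12.2) = -0.9760
  Pd branch = 0.0053·Pd^0.26·e^(0.059·RH+f) = 0.4615 μm/a
  Sd branch = 0.01025·Sd^0.27·e^(0.036·RH+0.049·T) = 1.524 μm/a
  sum: 0.4615 + 1.524 → r_corr = 1.985 μm/a
  mass loss = 1.985 μm/a × 8.96 g/cm³ = 17.79 g·m⁻²·a⁻¹
zinc: T>10 °C ⇒ hinge -0.071·(22.2−10) = -0.8662
  SO₂ term: 0.0129·6.5^0.44·exp(0.046·84-0.8662) = 0.5891
  Sd branch = 0.0175·Sd^0.57·e^(0.008·RH+0.085·T) = 1.48 μm/a
  sum: 0.5891 + 1.48 → r_corr = 2.069 μm/a
  mass loss = 2.069 μm/a × 7.14 g/cm³ = 14.77 g·m⁻²·a⁻¹
Ordering by g·m⁻²·a⁻¹: copper (17.8) > zinc (14.8)

zinc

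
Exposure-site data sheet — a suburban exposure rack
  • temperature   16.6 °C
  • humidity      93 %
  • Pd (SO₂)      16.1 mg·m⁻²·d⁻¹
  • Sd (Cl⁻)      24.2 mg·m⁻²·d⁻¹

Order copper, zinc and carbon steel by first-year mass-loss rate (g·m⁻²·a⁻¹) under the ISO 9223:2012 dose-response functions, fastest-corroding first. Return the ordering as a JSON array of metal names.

["carbon steel", "copper", "zinc"]

copper: f(T) = -0.080·(T−10) [T>10 °C] = -0.5280
  SO₂ term: 0.0053·16.1^0.26·exp(0.059·93-0.5280) = 1.555
  Cl⁻ term: 0.01025·24.2^0.27·exp(0.036·93+0.049·16.6) = 1.555
  sum: 1.555 + 1.555 → r_corr = 3.11 μm/a
  mass loss = 3.11 μm/a × 8.96 g/cm³ = 27.86 g·m⁻²·a⁻¹
zinc: temperature factor f = -0.071·(6.6) = -0.4686
  Pd branch = 0.0129·Pd^0.44·e^(0.046·RH+f) = 1.977 μm/a
  Cl⁻ term: 0.0175·24.2^0.57·exp(0.008·93+0.085·16.6) = 0.9284
  sum: 1.977 + 0.9284 → r_corr = 2.905 μm/a
  mass loss = 2.905 μm/a × 7.14 g/cm³ = 20.74 g·m⁻²·a⁻¹
carbon steel: T>10 °C ⇒ hinge -0.054·(16.6−10) = -0.3564
  Pd branch = 1.77·Pd^0.52·e^(0.02·RH+f) = 33.77 μm/a
  Cl⁻ term: 0.102·24.2^0.62·exp(0.033·93+0.04·16.6) = 30.75
  sum: 33.77 + 30.75 → r_corr = 64.52 μm/a
  mass loss = 64.52 μm/a × 7.85 g/cm³ = 506.4 g·m⁻²·a⁻¹
Ordering by g·m⁻²·a⁻¹: carbon steel (506) > copper (27.9) > zinc (20.7)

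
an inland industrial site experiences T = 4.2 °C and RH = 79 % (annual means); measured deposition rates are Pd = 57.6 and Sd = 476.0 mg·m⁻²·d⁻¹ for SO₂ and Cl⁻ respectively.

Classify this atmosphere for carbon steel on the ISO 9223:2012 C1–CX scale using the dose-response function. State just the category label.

C5

carbon steel: f(T) = +0.150·(T−10) [T≤10 °C] = -0.8700
  SO₂ term: 1.77·57.6^0.52·exp(0.02·79-0.8700) = 29.63
  Cl⁻ term: 0.102·476.0^0.62·exp(0.033·79+0.04·4.2) = 74.8
  sum: 29.63 + 74.8 → r_corr = 104.4 μm/a
104 μm/a falls in (80, 200] for carbon steel → category C5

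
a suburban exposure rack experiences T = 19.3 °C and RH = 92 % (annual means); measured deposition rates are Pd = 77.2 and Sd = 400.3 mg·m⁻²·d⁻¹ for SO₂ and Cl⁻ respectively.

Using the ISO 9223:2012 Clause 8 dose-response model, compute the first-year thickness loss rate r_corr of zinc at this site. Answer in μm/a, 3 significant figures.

zinc: T>10 °C ⇒ hinge -0.071·(19.3−10) = -0.6603
  Pd branch = 0.0129·Pd^0.44·e^(0.046·RH+f) = 3.107 μm/a
  Sd branch = 0.0175·Sd^0.57·e^(0.008·RH+0.085·T) = 5.735 μm/a
  sum: 3.107 + 5.735 → r_corr = 8.841 μm/a

r_corr = 8.84 μm/a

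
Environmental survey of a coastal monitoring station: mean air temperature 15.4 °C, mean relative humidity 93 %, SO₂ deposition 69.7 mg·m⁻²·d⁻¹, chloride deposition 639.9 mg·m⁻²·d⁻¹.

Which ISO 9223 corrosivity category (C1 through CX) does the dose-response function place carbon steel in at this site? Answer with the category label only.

CX

carbon steel: temperature factor f = -0.054·(5.4) = -0.2916
  SO₂ term: 1.77·69.7^0.52·exp(0.02·93-0.2916) = 77.2
  Sd branch = 0.102·Sd^0.62·e^(0.033·RH+0.04·T) = 223.2 μm/a
  sum: 77.2 + 223.2 → r_corr = 300.4 μm/a
ISO 9223 Table 2 (carbon steel): 200 < 300 ≤ 700 μm/a ⇒ CX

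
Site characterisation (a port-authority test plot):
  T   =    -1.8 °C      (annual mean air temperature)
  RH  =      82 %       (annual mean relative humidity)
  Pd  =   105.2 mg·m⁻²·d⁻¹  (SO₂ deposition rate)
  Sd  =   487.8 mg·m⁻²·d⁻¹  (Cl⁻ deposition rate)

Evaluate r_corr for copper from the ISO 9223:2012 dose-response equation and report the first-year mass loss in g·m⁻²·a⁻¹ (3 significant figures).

copper: temperature factor f = +0.126·(-11.8) = -1.4868
  sulphur-dioxide contribution → 0.5075 μm/a
  chloride contribution → 0.9556 μm/a
  ⇒ r_corr(copper) = 1.463 μm/a
Convert to mass loss: 1.463 μm/a × 8.96 g/cm³ = 13.11 g·m⁻²·a⁻¹

r_corr = 13.1 g·m⁻²·a⁻¹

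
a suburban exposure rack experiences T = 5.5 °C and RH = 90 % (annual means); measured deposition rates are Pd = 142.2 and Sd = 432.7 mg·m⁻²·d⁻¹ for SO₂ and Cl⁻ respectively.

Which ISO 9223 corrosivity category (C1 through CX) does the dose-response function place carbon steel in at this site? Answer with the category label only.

C5

carbon steel: T≤10 °C ⇒ hinge +0.150·(5.5−10) = -0.6750
  SO₂ term: 1.77·142.2^0.52·exp(0.02·90-0.6750) = 71.79
  Cl⁻ term: 0.102·432.7^0.62·exp(0.033·90+0.04·5.5) = 106.8
  sum: 71.79 + 106.8 → r_corr = 178.6 μm/a
ISO 9223 Table 2 (carbon steel): 80 < 179 ≤ 200 μm/a ⇒ C5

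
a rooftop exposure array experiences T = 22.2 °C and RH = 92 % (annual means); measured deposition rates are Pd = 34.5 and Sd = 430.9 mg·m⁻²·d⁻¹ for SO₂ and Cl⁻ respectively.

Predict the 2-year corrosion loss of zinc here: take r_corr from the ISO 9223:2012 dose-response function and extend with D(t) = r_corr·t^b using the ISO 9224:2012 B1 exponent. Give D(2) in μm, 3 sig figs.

D(2) = 16.6 μm

zinc: T>10 °C ⇒ hinge -0.071·(22.2−10) = -0.8662
  SO₂ term: 0.0129·34.5^0.44·exp(0.046·92-0.8662) = 1.774
  Cl⁻ term: 0.0175·430.9^0.57·exp(0.008·92+0.085·22.2) = 7.652
  r_corr = 1.774 + 7.652 = 9.426 μm/a
Long-term exponent b (ISO 9224 Table 2, B1) = 0.813
  D(2) = 9.426 × 2^0.813 = 9.426 × 1.757 = 16.56 μm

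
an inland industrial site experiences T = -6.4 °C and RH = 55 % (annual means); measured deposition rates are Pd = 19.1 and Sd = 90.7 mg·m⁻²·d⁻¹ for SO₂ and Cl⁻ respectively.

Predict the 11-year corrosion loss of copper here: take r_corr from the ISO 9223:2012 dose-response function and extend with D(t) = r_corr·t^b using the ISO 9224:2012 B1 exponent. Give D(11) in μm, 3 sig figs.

D(11) = 1.09 μm

copper: temperature factor f = +0.126·(-16.4) = -2.0664
  sulphur-dioxide contribution → 0.03709 μm/a
  chloride contribution → 0.1832 μm/a
  total first-year rate 0.2203 μm/a
Long-term exponent b (ISO 9224 Table 2, B1) = 0.667
  D(11) = 0.2203 × 11^0.667 = 0.2203 × 4.95 = 1.091 μm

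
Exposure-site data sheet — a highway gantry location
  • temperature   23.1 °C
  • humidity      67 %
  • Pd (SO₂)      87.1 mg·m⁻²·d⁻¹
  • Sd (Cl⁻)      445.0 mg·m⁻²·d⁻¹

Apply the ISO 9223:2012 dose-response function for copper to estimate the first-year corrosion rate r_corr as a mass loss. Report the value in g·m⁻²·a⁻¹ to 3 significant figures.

copper: temperature factor f = -0.080·(13.1) = -1.0480
  SO₂ term: 0.0053·87.1^0.26·exp(0.059·67-1.0480) = 0.3092
  Sd branch = 0.01025·Sd^0.27·e^(0.036·RH+0.049·T) = 1.84 μm/a
  r_corr = 0.3092 + 1.84 = 2.149 μm/a
Convert to mass loss: 2.149 μm/a × 8.96 g/cm³ = 19.26 g·m⁻²·a⁻¹

r_corr = 19.3 g·m⁻²·a⁻¹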